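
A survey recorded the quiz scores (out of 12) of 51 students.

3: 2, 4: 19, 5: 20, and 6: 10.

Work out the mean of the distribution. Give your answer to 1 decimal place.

Values: 3, 4, 5, 6
Σfx = 2×3 + 19×4 + 20×5 + 10×6 = 242
n = Σf = 51
Mean = 242 / 51 = 4.7451

4.7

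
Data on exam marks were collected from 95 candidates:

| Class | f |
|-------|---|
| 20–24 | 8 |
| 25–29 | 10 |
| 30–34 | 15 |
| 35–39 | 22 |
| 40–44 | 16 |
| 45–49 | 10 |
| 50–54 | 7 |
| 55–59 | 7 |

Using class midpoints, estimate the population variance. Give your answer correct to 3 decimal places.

92.338

Midpoints: 22, 27, 32, 37, 42, 47, 52, 57
n = 95, Σfm = 3645, mean = 38.3684
Σfm² = 148625
Σf(m − x̄)² = Σfm² − (Σfm)²/n = 148625 − 3645²/95 = 8772.1053
Population variance = 8772.1053 / 95 = 92.3380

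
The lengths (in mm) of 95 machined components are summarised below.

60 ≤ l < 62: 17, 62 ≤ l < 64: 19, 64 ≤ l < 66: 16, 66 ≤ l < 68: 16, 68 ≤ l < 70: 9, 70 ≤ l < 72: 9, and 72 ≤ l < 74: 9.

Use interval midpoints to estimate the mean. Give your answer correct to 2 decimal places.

65.93

Midpoints: 61, 63, 65, 67, 69, 71, 73
Σfm = 17×61 + 19×63 + 16×65 + 16×67 + 9×69 + 9×71 + 9×73 = 6263
n = Σf = 95
Mean = 6263 / 95 = 65.9263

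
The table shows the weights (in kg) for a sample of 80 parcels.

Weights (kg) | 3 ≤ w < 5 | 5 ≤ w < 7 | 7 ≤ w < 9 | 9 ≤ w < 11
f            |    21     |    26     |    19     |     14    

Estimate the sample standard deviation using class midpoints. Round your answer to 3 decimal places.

Midpoints: 4, 6, 8, 10
n = 80, Σfm = 532, mean = 6.6500
Σfm² = 3888
Σf(m − x̄)² = Σfm² − (Σfm)²/n = 3888 − 532²/80 = 350.2000
Sample variance = 350.2000 / 79 = 4.4329
Standard deviation = √4.4329 = 2.1054

2.105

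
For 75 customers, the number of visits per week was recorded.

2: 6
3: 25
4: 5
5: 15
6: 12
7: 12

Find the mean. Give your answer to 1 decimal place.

Values: 2, 3, 4, 5, 6, 7
Σfx = 6×2 + 25×3 + 5×4 + 15×5 + 12×6 + 12×7 = 338
n = Σf = 75
Mean = 338 / 75 = 4.5067

4.5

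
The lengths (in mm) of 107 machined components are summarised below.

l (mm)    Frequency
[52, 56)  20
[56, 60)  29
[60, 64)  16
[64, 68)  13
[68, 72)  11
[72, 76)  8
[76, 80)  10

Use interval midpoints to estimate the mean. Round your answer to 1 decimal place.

Midpoints: 54, 58, 62, 66, 70, 74, 78
Σfm = 20×54 + 29×58 + 16×62 + 13×66 + 11×70 + 8×74 + 10×78 = 6754
n = Σf = 107
Mean = 6754 / 107 = 63.1215

63.1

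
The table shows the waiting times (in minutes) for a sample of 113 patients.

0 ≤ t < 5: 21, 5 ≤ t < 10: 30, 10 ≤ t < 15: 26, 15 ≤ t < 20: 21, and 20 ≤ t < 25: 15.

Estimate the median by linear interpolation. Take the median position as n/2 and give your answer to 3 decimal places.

11.058

Cumulative frequencies: 21, 51, 77, 98, 113
n = 113; position = n/2 = 56.5.
This falls in the class 10 ≤ t < 15: L = 10, F = 51, f = 26, h = 5.
Median ≈ 10 + ((56.5 − 51) / 26) × 5 = 11.0577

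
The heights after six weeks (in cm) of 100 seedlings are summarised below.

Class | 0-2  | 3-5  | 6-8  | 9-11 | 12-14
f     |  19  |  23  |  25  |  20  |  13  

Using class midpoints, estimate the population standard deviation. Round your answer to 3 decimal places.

Midpoints: 1, 4, 7, 10, 13
n = 100, Σfm = 655, mean = 6.5500
Σfm² = 5809
Σf(m − x̄)² = Σfm² − (Σfm)²/n = 5809 − 655²/100 = 1518.7500
Population variance = 1518.7500 / 100 = 15.1875
Standard deviation = √15.1875 = 3.8971

3.897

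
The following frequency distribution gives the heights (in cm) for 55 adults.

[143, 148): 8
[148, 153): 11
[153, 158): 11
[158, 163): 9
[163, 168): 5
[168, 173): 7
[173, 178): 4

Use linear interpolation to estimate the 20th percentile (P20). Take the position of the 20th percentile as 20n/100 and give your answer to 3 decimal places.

149.364

Cumulative frequencies: 8, 19, 30, 39, 44, 51, 55
n = 55; position = 20n/100 = 11.
This falls in the class [148, 153): L = 148, F = 8, f = 11, h = 5.
20th percentile ≈ 148 + ((11 − 8) / 11) × 5 = 149.3636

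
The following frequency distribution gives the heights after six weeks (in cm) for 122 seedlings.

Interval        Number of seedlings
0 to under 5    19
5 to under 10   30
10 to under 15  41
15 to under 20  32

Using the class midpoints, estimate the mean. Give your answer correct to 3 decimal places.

11.025

Midpoints: 2.5, 7.5, 12.5, 17.5
Σfm = 19×2.5 + 30×7.5 + 41×12.5 + 32×17.5 = 1345
n = Σf = 122
Mean = 1345 / 122 = 11.0246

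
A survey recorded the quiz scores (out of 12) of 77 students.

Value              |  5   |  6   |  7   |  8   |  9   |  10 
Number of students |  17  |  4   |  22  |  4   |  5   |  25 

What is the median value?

Cumulative frequencies: 17, 21, 43, 47, 52, 77
n = 77, so the median is the value in position (n+1)/2 = 39.
Position 39 falls at value 7.

7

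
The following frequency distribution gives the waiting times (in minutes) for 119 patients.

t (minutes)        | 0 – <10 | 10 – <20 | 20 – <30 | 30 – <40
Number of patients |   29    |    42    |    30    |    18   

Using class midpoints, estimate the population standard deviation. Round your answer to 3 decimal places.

Midpoints: 5, 15, 25, 35
n = 119, Σfm = 2155, mean = 18.1092
Σfm² = 50975
Σf(m − x̄)² = Σfm² − (Σfm)²/n = 50975 − 2155²/119 = 11949.5798
Population variance = 11949.5798 / 119 = 100.4166
Standard deviation = √100.4166 = 10.0208

10.021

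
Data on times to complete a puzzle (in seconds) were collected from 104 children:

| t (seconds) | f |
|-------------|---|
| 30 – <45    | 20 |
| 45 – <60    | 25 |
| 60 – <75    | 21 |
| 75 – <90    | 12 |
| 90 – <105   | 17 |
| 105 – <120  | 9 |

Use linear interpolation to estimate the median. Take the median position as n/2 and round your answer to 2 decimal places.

65.00

Cumulative frequencies: 20, 45, 66, 78, 95, 104
n = 104; position = n/2 = 52.
This falls in the class 60 – <75: L = 60, F = 45, f = 21, h = 15.
Median ≈ 60 + ((52 − 45) / 21) × 15 = 65.0000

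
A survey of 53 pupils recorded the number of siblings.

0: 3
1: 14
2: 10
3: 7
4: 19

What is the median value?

2

Cumulative frequencies: 3, 17, 27, 34, 53
n = 53, so the median is the value in position (n+1)/2 = 27.
Position 27 falls at value 2.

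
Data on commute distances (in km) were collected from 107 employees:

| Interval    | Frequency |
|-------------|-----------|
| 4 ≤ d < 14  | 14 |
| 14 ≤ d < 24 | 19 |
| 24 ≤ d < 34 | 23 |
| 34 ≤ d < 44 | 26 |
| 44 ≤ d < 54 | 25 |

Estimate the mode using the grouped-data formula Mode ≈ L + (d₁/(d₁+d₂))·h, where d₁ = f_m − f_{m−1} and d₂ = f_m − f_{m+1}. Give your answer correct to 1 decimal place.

Modal class: 34 ≤ d < 44 (highest frequency 26).
d₁ = 26 − 23 = 3, d₂ = 26 − 25 = 1
Mode ≈ 34 + (3/(3+1)) × 10 = 34 + 7.5000 = 41.5000

41.5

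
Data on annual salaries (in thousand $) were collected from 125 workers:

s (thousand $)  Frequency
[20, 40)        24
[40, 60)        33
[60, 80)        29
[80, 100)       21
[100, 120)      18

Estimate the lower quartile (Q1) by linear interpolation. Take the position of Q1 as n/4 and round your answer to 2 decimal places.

Cumulative frequencies: 24, 57, 86, 107, 125
n = 125; position = n/4 = 31.25.
This falls in the class [40, 60): L = 40, F = 24, f = 33, h = 20.
Lower quartile ≈ 40 + ((31.25 − 24) / 33) × 20 = 44.3939

44.39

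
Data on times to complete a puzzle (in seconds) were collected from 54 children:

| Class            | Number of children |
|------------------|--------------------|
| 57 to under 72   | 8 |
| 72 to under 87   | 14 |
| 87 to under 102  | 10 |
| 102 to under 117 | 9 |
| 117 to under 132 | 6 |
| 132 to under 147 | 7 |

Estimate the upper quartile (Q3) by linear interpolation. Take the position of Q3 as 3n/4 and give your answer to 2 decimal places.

Cumulative frequencies: 8, 22, 32, 41, 47, 54
n = 54; position = 3n/4 = 40.5.
This falls in the class 102 to under 117: L = 102, F = 32, f = 9, h = 15.
Upper quartile ≈ 102 + ((40.5 − 32) / 9) × 15 = 116.1667

116.17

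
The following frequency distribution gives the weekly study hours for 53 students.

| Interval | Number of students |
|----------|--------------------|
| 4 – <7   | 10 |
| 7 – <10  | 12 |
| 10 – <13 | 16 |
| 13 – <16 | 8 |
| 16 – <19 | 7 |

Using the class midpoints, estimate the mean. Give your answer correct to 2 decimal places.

10.93

Midpoints: 5.5, 8.5, 11.5, 14.5, 17.5
Σfm = 10×5.5 + 12×8.5 + 16×11.5 + 8×14.5 + 7×17.5 = 579.5
n = Σf = 53
Mean = 579.5 / 53 = 10.9340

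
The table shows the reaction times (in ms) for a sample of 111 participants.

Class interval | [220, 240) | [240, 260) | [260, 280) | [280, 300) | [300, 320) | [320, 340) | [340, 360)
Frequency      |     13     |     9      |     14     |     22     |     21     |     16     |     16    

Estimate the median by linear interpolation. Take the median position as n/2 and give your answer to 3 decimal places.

Cumulative frequencies: 13, 22, 36, 58, 79, 95, 111
n = 111; position = n/2 = 55.5.
This falls in the class [280, 300): L = 280, F = 36, f = 22, h = 20.
Median ≈ 280 + ((55.5 − 36) / 22) × 20 = 297.7273

297.727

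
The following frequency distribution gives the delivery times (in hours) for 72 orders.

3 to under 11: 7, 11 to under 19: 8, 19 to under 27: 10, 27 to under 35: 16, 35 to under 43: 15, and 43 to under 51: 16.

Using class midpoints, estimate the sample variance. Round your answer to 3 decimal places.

165.859

Midpoints: 7, 15, 23, 31, 39, 47
n = 72, Σfm = 2232, mean = 31.0000
Σfm² = 80968
Σf(m − x̄)² = Σfm² − (Σfm)²/n = 80968 − 2232²/72 = 11776.0000
Sample variance = 11776.0000 / 71 = 165.8592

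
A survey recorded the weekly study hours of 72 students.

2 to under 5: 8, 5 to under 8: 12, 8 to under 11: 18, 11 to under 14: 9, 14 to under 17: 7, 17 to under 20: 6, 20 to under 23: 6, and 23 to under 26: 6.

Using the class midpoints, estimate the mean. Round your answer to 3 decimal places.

12.292

Midpoints: 3.5, 6.5, 9.5, 12.5, 15.5, 18.5, 21.5, 24.5
Σfm = 8×3.5 + 12×6.5 + 18×9.5 + 9×12.5 + 7×15.5 + 6×18.5 + 6×21.5 + 6×24.5 = 885
n = Σf = 72
Mean = 885 / 72 = 12.2917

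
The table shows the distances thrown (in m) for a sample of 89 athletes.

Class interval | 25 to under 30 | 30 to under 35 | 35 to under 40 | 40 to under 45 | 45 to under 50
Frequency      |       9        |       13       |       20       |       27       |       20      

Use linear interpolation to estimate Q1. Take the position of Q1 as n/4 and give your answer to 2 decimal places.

Cumulative frequencies: 9, 22, 42, 69, 89
n = 89; position = n/4 = 22.25.
This falls in the class 35 to under 40: L = 35, F = 22, f = 20, h = 5.
Lower quartile ≈ 35 + ((22.25 − 22) / 20) × 5 = 35.0625

35.06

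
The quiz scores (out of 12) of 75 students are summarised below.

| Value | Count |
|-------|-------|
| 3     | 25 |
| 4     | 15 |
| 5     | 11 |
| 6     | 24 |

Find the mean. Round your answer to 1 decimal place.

Values: 3, 4, 5, 6
Σfx = 25×3 + 15×4 + 11×5 + 24×6 = 334
n = Σf = 75
Mean = 334 / 75 = 4.4533

4.5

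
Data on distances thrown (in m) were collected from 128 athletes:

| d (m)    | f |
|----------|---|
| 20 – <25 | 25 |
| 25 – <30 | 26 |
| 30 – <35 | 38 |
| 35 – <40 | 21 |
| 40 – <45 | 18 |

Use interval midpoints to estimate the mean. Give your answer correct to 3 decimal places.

31.758

Midpoints: 22.5, 27.5, 32.5, 37.5, 42.5
Σfm = 25×22.5 + 26×27.5 + 38×32.5 + 21×37.5 + 18×42.5 = 4065
n = Σf = 128
Mean = 4065 / 128 = 31.7578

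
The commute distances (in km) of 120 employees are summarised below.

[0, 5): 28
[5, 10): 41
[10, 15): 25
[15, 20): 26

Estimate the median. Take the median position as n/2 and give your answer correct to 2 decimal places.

Cumulative frequencies: 28, 69, 94, 120
n = 120; position = n/2 = 60.
This falls in the class [5, 10): L = 5, F = 28, f = 41, h = 5.
Median ≈ 5 + ((60 − 28) / 41) × 5 = 8.9024

8.90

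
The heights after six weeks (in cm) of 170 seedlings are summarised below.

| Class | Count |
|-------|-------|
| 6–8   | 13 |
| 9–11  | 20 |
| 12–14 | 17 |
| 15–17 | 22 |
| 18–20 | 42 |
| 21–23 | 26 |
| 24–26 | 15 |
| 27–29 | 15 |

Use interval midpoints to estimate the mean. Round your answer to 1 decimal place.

Midpoints: 7, 10, 13, 16, 19, 22, 25, 28
Σfm = 13×7 + 20×10 + 17×13 + 22×16 + 42×19 + 26×22 + 15×25 + 15×28 = 3029
n = Σf = 170
Mean = 3029 / 170 = 17.8176

17.8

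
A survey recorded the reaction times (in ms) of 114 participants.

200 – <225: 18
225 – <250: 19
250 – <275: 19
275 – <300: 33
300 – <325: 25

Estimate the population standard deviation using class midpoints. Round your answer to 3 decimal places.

34.502

Midpoints: 212.5, 237.5, 262.5, 287.5, 312.5
n = 114, Σfm = 30625, mean = 268.6404
Σfm² = 8362812.5
Σf(m − x̄)² = Σfm² − (Σfm)²/n = 8362812.5 − 30625²/114 = 135701.7544
Population variance = 135701.7544 / 114 = 1190.3663
Standard deviation = √1190.3663 = 34.5017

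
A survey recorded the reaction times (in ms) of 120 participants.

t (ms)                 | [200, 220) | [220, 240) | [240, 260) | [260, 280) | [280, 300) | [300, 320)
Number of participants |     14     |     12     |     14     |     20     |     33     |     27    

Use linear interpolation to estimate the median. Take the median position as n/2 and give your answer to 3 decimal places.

280.000

Cumulative frequencies: 14, 26, 40, 60, 93, 120
n = 120; position = n/2 = 60.
This falls in the class [260, 280): L = 260, F = 40, f = 20, h = 20.
Median ≈ 260 + ((60 − 40) / 20) × 20 = 280.0000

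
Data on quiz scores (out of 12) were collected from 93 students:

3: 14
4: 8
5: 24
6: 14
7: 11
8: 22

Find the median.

6

Cumulative frequencies: 14, 22, 46, 60, 71, 93
n = 93, so the median is the value in position (n+1)/2 = 47.
Position 47 falls at value 6.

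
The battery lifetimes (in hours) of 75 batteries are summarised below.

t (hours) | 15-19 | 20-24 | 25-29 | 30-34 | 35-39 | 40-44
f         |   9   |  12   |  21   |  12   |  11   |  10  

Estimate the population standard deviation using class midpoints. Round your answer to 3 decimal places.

Midpoints: 17, 22, 27, 32, 37, 42
n = 75, Σfm = 2195, mean = 29.2667
Σfm² = 68705
Σf(m − x̄)² = Σfm² − (Σfm)²/n = 68705 − 2195²/75 = 4464.6667
Population variance = 4464.6667 / 75 = 59.5289
Standard deviation = √59.5289 = 7.7155

7.715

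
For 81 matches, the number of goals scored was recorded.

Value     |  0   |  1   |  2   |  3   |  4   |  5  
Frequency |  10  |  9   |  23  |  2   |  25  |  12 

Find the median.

Cumulative frequencies: 10, 19, 42, 44, 69, 81
n = 81, so the median is the value in position (n+1)/2 = 41.
Position 41 falls at value 2.

2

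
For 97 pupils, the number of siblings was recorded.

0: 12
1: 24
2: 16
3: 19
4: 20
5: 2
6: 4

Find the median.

Cumulative frequencies: 12, 36, 52, 71, 91, 93, 97
n = 97, so the median is the value in position (n+1)/2 = 49.
Position 49 falls at value 2.

2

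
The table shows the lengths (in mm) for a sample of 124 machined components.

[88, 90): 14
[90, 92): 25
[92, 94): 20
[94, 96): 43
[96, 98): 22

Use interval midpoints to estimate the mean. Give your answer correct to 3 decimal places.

Midpoints: 89, 91, 93, 95, 97
Σfm = 14×89 + 25×91 + 20×93 + 43×95 + 22×97 = 11600
n = Σf = 124
Mean = 11600 / 124 = 93.5484

93.548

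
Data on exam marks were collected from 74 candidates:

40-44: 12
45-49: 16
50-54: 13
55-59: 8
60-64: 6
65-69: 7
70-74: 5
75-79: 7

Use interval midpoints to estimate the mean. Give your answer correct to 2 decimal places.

Midpoints: 42, 47, 52, 57, 62, 67, 72, 77
Σfm = 12×42 + 16×47 + 13×52 + 8×57 + 6×62 + 7×67 + 5×72 + 7×77 = 4128
n = Σf = 74
Mean = 4128 / 74 = 55.7838

55.78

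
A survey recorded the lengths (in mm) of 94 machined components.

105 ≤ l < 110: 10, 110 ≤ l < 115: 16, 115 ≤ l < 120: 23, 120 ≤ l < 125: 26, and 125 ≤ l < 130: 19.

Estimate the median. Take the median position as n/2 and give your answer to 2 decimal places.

119.57

Cumulative frequencies: 10, 26, 49, 75, 94
n = 94; position = n/2 = 47.
This falls in the class 115 ≤ l < 120: L = 115, F = 26, f = 23, h = 5.
Median ≈ 115 + ((47 − 26) / 23) × 5 = 119.5652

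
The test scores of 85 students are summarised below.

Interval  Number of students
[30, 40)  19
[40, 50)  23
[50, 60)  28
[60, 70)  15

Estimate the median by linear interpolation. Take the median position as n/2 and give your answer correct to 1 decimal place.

Cumulative frequencies: 19, 42, 70, 85
n = 85; position = n/2 = 42.5.
This falls in the class [50, 60): L = 50, F = 42, f = 28, h = 10.
Median ≈ 50 + ((42.5 − 42) / 28) × 10 = 50.1786

50.2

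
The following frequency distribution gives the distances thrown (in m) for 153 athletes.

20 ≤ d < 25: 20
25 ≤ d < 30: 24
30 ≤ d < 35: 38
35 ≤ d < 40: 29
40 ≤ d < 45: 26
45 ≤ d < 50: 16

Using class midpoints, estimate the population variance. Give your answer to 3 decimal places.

Midpoints: 22.5, 27.5, 32.5, 37.5, 42.5, 47.5
n = 153, Σfm = 5297.5, mean = 34.6242
Σfm² = 192256.25
Σf(m − x̄)² = Σfm² − (Σfm)²/n = 192256.25 − 5297.5²/153 = 8834.6405
Population variance = 8834.6405 / 153 = 57.7427

57.743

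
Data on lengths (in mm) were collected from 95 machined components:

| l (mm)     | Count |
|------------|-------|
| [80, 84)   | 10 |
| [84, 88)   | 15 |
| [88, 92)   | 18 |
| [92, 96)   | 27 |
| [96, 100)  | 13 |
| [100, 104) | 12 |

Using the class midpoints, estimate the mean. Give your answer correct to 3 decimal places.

92.274

Midpoints: 82, 86, 90, 94, 98, 102
Σfm = 10×82 + 15×86 + 18×90 + 27×94 + 13×98 + 12×102 = 8766
n = Σf = 95
Mean = 8766 / 95 = 92.2737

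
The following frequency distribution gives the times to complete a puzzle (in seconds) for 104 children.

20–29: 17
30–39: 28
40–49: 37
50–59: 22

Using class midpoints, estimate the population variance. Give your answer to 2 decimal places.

Midpoints: 24.5, 34.5, 44.5, 54.5
n = 104, Σfm = 4228, mean = 40.6538
Σfm² = 182146
Σf(m − x̄)² = Σfm² − (Σfm)²/n = 182146 − 4228²/104 = 10261.5385
Population variance = 10261.5385 / 104 = 98.6686

98.67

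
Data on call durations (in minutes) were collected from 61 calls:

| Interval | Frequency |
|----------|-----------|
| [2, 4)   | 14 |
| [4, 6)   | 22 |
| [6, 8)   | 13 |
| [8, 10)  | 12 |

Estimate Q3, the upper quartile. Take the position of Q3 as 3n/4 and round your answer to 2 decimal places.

7.50

Cumulative frequencies: 14, 36, 49, 61
n = 61; position = 3n/4 = 45.75.
This falls in the class [6, 8): L = 6, F = 36, f = 13, h = 2.
Upper quartile ≈ 6 + ((45.75 − 36) / 13) × 2 = 7.5000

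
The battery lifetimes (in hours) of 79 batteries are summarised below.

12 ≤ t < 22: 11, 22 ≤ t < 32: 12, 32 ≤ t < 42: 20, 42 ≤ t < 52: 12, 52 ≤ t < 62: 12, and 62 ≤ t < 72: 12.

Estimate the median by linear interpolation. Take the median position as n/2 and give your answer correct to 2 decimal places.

Cumulative frequencies: 11, 23, 43, 55, 67, 79
n = 79; position = n/2 = 39.5.
This falls in the class 32 ≤ t < 42: L = 32, F = 23, f = 20, h = 10.
Median ≈ 32 + ((39.5 − 23) / 20) × 10 = 40.2500

40.25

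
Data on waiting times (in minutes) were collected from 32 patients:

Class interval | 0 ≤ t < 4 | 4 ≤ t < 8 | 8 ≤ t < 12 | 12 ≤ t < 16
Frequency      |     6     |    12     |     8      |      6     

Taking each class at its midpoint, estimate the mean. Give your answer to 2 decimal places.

7.75

Midpoints: 2, 6, 10, 14
Σfm = 6×2 + 12×6 + 8×10 + 6×14 = 248
n = Σf = 32
Mean = 248 / 32 = 7.7500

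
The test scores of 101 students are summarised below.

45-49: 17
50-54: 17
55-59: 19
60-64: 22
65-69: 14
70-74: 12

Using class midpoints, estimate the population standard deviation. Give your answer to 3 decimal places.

8.005

Midpoints: 47, 52, 57, 62, 67, 72
n = 101, Σfm = 5932, mean = 58.7327
Σfm² = 354874
Σf(m − x̄)² = Σfm² − (Σfm)²/n = 354874 − 5932²/101 = 6471.7822
Population variance = 6471.7822 / 101 = 64.0771
Standard deviation = √64.0771 = 8.0048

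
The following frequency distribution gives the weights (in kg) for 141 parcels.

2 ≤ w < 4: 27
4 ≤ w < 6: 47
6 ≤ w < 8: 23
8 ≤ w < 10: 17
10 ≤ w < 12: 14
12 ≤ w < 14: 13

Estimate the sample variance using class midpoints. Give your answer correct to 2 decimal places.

9.80

Midpoints: 3, 5, 7, 9, 11, 13
n = 141, Σfm = 953, mean = 6.7589
Σfm² = 7813
Σf(m − x̄)² = Σfm² − (Σfm)²/n = 7813 − 953²/141 = 1371.8014
Sample variance = 1371.8014 / 140 = 9.7986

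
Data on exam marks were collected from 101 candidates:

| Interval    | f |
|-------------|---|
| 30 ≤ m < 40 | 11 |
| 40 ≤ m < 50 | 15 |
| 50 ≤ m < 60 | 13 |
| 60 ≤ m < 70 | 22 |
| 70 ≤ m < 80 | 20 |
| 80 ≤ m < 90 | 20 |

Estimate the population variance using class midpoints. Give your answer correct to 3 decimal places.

Midpoints: 35, 45, 55, 65, 75, 85
n = 101, Σfm = 6405, mean = 63.4158
Σfm² = 433125
Σf(m − x̄)² = Σfm² − (Σfm)²/n = 433125 − 6405²/101 = 26946.5347
Population variance = 26946.5347 / 101 = 266.7974

266.797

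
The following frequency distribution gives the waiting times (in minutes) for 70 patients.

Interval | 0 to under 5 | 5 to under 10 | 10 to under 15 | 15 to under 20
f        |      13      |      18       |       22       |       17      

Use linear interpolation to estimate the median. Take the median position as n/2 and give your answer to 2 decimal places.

10.91

Cumulative frequencies: 13, 31, 53, 70
n = 70; position = n/2 = 35.
This falls in the class 10 to under 15: L = 10, F = 31, f = 22, h = 5.
Median ≈ 10 + ((35 − 31) / 22) × 5 = 10.9091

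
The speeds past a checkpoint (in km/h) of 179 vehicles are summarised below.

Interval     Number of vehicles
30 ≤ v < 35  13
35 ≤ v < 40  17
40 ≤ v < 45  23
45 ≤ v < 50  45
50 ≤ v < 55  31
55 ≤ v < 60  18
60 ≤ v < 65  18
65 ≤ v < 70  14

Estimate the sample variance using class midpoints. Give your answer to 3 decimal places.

Midpoints: 32.5, 37.5, 42.5, 47.5, 52.5, 57.5, 62.5, 67.5
n = 179, Σfm = 8907.5, mean = 49.7626
Σfm² = 459768.75
Σf(m − x̄)² = Σfm² − (Σfm)²/n = 459768.75 − 8907.5²/179 = 16508.6592
Sample variance = 16508.6592 / 178 = 92.7453

92.745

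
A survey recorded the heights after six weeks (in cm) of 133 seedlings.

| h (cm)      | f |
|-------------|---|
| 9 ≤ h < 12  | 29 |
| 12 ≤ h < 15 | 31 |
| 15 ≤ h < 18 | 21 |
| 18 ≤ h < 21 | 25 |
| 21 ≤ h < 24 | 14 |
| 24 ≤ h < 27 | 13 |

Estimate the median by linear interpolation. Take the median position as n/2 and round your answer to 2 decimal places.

15.93

Cumulative frequencies: 29, 60, 81, 106, 120, 133
n = 133; position = n/2 = 66.5.
This falls in the class 15 ≤ h < 18: L = 15, F = 60, f = 21, h = 3.
Median ≈ 15 + ((66.5 − 60) / 21) × 3 = 15.9286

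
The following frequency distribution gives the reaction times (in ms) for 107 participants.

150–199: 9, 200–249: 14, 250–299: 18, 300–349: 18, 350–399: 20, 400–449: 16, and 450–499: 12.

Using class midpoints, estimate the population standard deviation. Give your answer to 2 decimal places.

Midpoints: 174.5, 224.5, 274.5, 324.5, 374.5, 424.5, 474.5
n = 107, Σfm = 35471.5, mean = 331.5093
Σfm² = 12621376.75
Σf(m − x̄)² = Σfm² − (Σfm)²/n = 12621376.75 − 35471.5²/107 = 862242.9907
Population variance = 862242.9907 / 107 = 8058.3457
Standard deviation = √8058.3457 = 89.7683

89.77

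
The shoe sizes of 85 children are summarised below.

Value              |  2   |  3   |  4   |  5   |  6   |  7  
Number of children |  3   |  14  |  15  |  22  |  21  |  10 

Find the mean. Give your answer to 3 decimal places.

4.871

Values: 2, 3, 4, 5, 6, 7
Σfx = 3×2 + 14×3 + 15×4 + 22×5 + 21×6 + 10×7 = 414
n = Σf = 85
Mean = 414 / 85 = 4.8706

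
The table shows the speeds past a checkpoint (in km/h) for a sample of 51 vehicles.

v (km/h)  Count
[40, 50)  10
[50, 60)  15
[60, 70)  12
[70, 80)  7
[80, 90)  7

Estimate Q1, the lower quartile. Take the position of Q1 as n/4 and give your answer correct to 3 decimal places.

Cumulative frequencies: 10, 25, 37, 44, 51
n = 51; position = n/4 = 12.75.
This falls in the class [50, 60): L = 50, F = 10, f = 15, h = 10.
Lower quartile ≈ 50 + ((12.75 − 10) / 15) × 10 = 51.8333

51.833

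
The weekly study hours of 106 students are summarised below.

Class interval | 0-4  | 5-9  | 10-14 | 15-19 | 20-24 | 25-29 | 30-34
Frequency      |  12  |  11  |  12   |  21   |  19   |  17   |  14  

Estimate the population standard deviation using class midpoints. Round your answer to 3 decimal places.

9.355

Midpoints: 2, 7, 12, 17, 22, 27, 32
n = 106, Σfm = 1927, mean = 18.1792
Σfm² = 44309
Σf(m − x̄)² = Σfm² − (Σfm)²/n = 44309 − 1927²/106 = 9277.5943
Population variance = 9277.5943 / 106 = 87.5245
Standard deviation = √87.5245 = 9.3555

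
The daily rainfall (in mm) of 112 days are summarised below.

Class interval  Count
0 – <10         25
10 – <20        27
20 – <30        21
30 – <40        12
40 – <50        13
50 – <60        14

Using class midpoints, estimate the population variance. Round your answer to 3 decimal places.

282.964

Midpoints: 5, 15, 25, 35, 45, 55
n = 112, Σfm = 2830, mean = 25.2679
Σfm² = 103200
Σf(m − x̄)² = Σfm² − (Σfm)²/n = 103200 − 2830²/112 = 31691.9643
Population variance = 31691.9643 / 112 = 282.9640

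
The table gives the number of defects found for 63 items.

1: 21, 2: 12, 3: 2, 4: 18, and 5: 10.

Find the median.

2

Cumulative frequencies: 21, 33, 35, 53, 63
n = 63, so the median is the value in position (n+1)/2 = 32.
Position 32 falls at value 2.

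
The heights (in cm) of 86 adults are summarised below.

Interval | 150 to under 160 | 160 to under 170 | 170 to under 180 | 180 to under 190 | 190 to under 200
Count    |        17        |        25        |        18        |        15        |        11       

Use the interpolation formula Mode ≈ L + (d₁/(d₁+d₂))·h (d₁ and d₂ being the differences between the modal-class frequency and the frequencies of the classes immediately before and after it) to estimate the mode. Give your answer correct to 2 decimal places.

165.33

Modal class: 160 to under 170 (highest frequency 25).
d₁ = 25 − 17 = 8, d₂ = 25 − 18 = 7
Mode ≈ 160 + (8/(8+7)) × 10 = 160 + 5.3333 = 165.3333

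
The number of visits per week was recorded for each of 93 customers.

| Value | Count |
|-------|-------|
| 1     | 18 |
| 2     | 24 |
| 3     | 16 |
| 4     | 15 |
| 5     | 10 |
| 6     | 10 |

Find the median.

Cumulative frequencies: 18, 42, 58, 73, 83, 93
n = 93, so the median is the value in position (n+1)/2 = 47.
Position 47 falls at value 3.

3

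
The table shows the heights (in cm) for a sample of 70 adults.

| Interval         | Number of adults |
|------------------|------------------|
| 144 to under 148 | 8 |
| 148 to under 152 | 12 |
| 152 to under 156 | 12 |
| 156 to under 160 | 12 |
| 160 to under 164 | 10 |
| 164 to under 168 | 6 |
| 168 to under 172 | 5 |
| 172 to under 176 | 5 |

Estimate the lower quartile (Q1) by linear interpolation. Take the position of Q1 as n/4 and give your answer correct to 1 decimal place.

Cumulative frequencies: 8, 20, 32, 44, 54, 60, 65, 70
n = 70; position = n/4 = 17.5.
This falls in the class 148 to under 152: L = 148, F = 8, f = 12, h = 4.
Lower quartile ≈ 148 + ((17.5 − 8) / 12) × 4 = 151.1667

151.2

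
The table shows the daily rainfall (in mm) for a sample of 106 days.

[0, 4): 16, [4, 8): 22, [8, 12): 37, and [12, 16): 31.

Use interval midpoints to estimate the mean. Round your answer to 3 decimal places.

Midpoints: 2, 6, 10, 14
Σfm = 16×2 + 22×6 + 37×10 + 31×14 = 968
n = Σf = 106
Mean = 968 / 106 = 9.1321

9.132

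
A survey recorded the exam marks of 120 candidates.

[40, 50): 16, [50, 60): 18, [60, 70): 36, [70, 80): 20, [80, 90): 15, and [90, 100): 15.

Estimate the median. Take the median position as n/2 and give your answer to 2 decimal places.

Cumulative frequencies: 16, 34, 70, 90, 105, 120
n = 120; position = n/2 = 60.
This falls in the class [60, 70): L = 60, F = 34, f = 36, h = 10.
Median ≈ 60 + ((60 − 34) / 36) × 10 = 67.2222

67.22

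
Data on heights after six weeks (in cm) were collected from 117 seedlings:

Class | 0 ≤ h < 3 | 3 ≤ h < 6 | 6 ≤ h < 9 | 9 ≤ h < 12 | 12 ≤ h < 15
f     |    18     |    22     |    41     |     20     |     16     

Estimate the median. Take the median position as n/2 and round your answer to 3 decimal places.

7.354

Cumulative frequencies: 18, 40, 81, 101, 117
n = 117; position = n/2 = 58.5.
This falls in the class 6 ≤ h < 9: L = 6, F = 40, f = 41, h = 3.
Median ≈ 6 + ((58.5 − 40) / 41) × 3 = 7.3537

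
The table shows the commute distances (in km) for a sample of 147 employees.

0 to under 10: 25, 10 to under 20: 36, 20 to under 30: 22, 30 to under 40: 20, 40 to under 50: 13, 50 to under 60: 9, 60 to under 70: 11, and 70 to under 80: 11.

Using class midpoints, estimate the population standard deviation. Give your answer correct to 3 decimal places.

Midpoints: 5, 15, 25, 35, 45, 55, 65, 75
n = 147, Σfm = 4535, mean = 30.8503
Σfm² = 208875
Σf(m − x̄)² = Σfm² − (Σfm)²/n = 208875 − 4535²/147 = 68968.7075
Population variance = 68968.7075 / 147 = 469.1749
Standard deviation = √469.1749 = 21.6604

21.660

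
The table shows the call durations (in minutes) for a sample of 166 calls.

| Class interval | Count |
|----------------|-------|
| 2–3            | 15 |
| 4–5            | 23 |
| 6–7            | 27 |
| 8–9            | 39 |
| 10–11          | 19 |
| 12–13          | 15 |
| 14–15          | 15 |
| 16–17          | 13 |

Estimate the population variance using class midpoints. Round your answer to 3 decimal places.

16.175

Midpoints: 2.5, 4.5, 6.5, 8.5, 10.5, 12.5, 14.5, 16.5
n = 166, Σfm = 1467, mean = 8.8373
Σfm² = 15649.5
Σf(m − x̄)² = Σfm² − (Σfm)²/n = 15649.5 − 1467²/166 = 2685.1084
Population variance = 2685.1084 / 166 = 16.1754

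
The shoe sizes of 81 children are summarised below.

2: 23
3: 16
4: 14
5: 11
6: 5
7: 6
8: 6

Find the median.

4

Cumulative frequencies: 23, 39, 53, 64, 69, 75, 81
n = 81, so the median is the value in position (n+1)/2 = 41.
Position 41 falls at value 4.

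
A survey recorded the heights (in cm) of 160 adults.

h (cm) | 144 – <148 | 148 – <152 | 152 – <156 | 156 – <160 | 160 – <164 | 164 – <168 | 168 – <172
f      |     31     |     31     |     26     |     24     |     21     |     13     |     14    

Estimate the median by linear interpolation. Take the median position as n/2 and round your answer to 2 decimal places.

Cumulative frequencies: 31, 62, 88, 112, 133, 146, 160
n = 160; position = n/2 = 80.
This falls in the class 152 – <156: L = 152, F = 62, f = 26, h = 4.
Median ≈ 152 + ((80 − 62) / 26) × 4 = 154.7692

154.77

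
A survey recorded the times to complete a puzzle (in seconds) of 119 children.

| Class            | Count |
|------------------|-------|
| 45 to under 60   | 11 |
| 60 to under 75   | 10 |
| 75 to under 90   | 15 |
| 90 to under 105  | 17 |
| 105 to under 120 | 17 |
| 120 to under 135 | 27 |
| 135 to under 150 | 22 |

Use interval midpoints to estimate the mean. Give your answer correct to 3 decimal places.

106.197

Midpoints: 52.5, 67.5, 82.5, 97.5, 112.5, 127.5, 142.5
Σfm = 11×52.5 + 10×67.5 + 15×82.5 + 17×97.5 + 17×112.5 + 27×127.5 + 22×142.5 = 12637.5
n = Σf = 119
Mean = 12637.5 / 119 = 106.1975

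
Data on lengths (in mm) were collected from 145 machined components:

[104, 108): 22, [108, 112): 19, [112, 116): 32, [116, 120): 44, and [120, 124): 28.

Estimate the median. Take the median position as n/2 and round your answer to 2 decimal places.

115.94

Cumulative frequencies: 22, 41, 73, 117, 145
n = 145; position = n/2 = 72.5.
This falls in the class [112, 116): L = 112, F = 41, f = 32, h = 4.
Median ≈ 112 + ((72.5 − 41) / 32) × 4 = 115.9375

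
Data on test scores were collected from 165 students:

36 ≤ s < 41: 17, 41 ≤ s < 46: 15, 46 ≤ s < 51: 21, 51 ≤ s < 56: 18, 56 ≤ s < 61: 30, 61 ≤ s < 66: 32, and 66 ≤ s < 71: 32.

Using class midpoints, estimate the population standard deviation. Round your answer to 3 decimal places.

9.794

Midpoints: 38.5, 43.5, 48.5, 53.5, 58.5, 63.5, 68.5
n = 165, Σfm = 9267.5, mean = 56.1667
Σfm² = 536351.25
Σf(m − x̄)² = Σfm² − (Σfm)²/n = 536351.25 − 9267.5²/165 = 15826.6667
Population variance = 15826.6667 / 165 = 95.9192
Standard deviation = √95.9192 = 9.7938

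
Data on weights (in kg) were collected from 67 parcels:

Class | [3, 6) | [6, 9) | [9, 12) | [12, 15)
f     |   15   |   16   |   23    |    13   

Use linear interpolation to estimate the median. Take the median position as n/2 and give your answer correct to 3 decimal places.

Cumulative frequencies: 15, 31, 54, 67
n = 67; position = n/2 = 33.5.
This falls in the class [9, 12): L = 9, F = 31, f = 23, h = 3.
Median ≈ 9 + ((33.5 − 31) / 23) × 3 = 9.3261

9.326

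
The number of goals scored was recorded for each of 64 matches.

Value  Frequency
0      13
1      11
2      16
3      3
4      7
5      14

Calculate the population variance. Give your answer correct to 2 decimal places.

Values: 0, 1, 2, 3, 4, 5
n = 64, Σfx = 150, mean = 2.3438
Σfx² = 564
Σf(x − x̄)² = Σfx² − (Σfx)²/n = 564 − 150²/64 = 212.4375
Population variance = 212.4375 / 64 = 3.3193

3.32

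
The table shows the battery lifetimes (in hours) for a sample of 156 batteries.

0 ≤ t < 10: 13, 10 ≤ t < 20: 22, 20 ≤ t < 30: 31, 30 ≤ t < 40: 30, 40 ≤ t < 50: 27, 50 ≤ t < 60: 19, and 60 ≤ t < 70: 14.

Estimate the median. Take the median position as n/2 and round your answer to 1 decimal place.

Cumulative frequencies: 13, 35, 66, 96, 123, 142, 156
n = 156; position = n/2 = 78.
This falls in the class 30 ≤ t < 40: L = 30, F = 66, f = 30, h = 10.
Median ≈ 30 + ((78 − 66) / 30) × 10 = 34.0000

34.0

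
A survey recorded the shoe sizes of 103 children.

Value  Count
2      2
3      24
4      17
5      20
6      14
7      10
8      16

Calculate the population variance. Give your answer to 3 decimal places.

Values: 2, 3, 4, 5, 6, 7, 8
n = 103, Σfx = 526, mean = 5.1068
Σfx² = 3014
Σf(x − x̄)² = Σfx² − (Σfx)²/n = 3014 − 526²/103 = 327.8252
Population variance = 327.8252 / 103 = 3.1828

3.183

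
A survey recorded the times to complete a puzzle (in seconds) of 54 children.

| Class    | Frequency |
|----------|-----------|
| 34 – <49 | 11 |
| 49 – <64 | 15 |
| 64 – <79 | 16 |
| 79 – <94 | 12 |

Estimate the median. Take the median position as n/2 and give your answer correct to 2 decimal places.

64.94

Cumulative frequencies: 11, 26, 42, 54
n = 54; position = n/2 = 27.
This falls in the class 64 – <79: L = 64, F = 26, f = 16, h = 15.
Median ≈ 64 + ((27 − 26) / 16) × 15 = 64.9375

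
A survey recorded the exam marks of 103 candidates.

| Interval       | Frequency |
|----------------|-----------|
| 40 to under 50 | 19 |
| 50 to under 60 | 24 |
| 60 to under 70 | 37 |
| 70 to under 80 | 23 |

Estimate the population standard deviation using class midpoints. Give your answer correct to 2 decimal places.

10.25

Midpoints: 45, 55, 65, 75
n = 103, Σfm = 6305, mean = 61.2136
Σfm² = 396775
Σf(m − x̄)² = Σfm² − (Σfm)²/n = 396775 − 6305²/103 = 10823.3010
Population variance = 10823.3010 / 103 = 105.0806
Standard deviation = √105.0806 = 10.2509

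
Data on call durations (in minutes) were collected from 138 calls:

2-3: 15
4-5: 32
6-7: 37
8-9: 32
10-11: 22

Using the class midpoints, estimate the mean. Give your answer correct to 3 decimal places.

Midpoints: 2.5, 4.5, 6.5, 8.5, 10.5
Σfm = 15×2.5 + 32×4.5 + 37×6.5 + 32×8.5 + 22×10.5 = 925
n = Σf = 138
Mean = 925 / 138 = 6.7029

6.703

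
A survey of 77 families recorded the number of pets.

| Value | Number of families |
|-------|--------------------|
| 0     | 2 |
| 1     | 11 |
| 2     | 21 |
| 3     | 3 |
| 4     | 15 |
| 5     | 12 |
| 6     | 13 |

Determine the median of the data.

Cumulative frequencies: 2, 13, 34, 37, 52, 64, 77
n = 77, so the median is the value in position (n+1)/2 = 39.
Position 39 falls at value 4.

4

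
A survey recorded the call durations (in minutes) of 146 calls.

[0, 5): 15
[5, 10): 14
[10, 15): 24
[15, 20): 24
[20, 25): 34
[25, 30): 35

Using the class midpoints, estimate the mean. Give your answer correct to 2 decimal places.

17.74

Midpoints: 2.5, 7.5, 12.5, 17.5, 22.5, 27.5
Σfm = 15×2.5 + 14×7.5 + 24×12.5 + 24×17.5 + 34×22.5 + 35×27.5 = 2590
n = Σf = 146
Mean = 2590 / 146 = 17.7397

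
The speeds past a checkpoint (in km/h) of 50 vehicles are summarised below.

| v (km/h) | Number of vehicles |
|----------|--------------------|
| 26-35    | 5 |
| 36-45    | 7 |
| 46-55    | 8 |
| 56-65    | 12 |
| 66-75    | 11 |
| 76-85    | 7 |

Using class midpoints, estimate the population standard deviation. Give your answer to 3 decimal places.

15.305

Midpoints: 30.5, 40.5, 50.5, 60.5, 70.5, 80.5
n = 50, Σfm = 2905, mean = 58.1000
Σfm² = 180492.5
Σf(m − x̄)² = Σfm² − (Σfm)²/n = 180492.5 − 2905²/50 = 11712.0000
Population variance = 11712.0000 / 50 = 234.2400
Standard deviation = √234.2400 = 15.3049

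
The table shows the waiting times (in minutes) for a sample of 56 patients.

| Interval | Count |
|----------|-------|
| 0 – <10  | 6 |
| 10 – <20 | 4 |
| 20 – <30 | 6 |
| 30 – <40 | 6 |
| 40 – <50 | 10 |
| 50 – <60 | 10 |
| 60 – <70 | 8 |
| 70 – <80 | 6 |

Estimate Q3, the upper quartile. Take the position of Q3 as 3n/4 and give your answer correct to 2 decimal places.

Cumulative frequencies: 6, 10, 16, 22, 32, 42, 50, 56
n = 56; position = 3n/4 = 42.
This falls in the class 50 – <60: L = 50, F = 32, f = 10, h = 10.
Upper quartile ≈ 50 + ((42 − 32) / 10) × 10 = 60.0000

60.00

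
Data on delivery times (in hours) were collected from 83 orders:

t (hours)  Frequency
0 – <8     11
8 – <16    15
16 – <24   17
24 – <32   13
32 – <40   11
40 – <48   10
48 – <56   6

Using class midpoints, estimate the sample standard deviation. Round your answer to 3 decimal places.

Midpoints: 4, 12, 20, 28, 36, 44, 52
n = 83, Σfm = 2076, mean = 25.0120
Σfm² = 69168
Σf(m − x̄)² = Σfm² − (Σfm)²/n = 69168 − 2076²/83 = 17242.9880
Sample variance = 17242.9880 / 82 = 210.2803
Standard deviation = √210.2803 = 14.5010

14.501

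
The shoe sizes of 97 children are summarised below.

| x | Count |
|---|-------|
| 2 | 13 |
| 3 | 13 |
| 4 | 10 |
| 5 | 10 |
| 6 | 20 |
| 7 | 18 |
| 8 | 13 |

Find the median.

Cumulative frequencies: 13, 26, 36, 46, 66, 84, 97
n = 97, so the median is the value in position (n+1)/2 = 49.
Position 49 falls at value 6.

6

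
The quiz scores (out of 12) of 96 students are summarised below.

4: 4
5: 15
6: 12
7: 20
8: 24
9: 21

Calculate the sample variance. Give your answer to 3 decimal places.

Values: 4, 5, 6, 7, 8, 9
n = 96, Σfx = 684, mean = 7.1250
Σfx² = 5088
Σf(x − x̄)² = Σfx² − (Σfx)²/n = 5088 − 684²/96 = 214.5000
Sample variance = 214.5000 / 95 = 2.2579

2.258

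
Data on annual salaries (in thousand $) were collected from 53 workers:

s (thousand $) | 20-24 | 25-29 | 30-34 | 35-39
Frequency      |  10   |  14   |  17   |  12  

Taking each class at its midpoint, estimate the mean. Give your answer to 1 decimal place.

29.9

Midpoints: 22, 27, 32, 37
Σfm = 10×22 + 14×27 + 17×32 + 12×37 = 1586
n = Σf = 53
Mean = 1586 / 53 = 29.9245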